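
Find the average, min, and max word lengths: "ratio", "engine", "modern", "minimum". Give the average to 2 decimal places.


Lengths: "ratio"=5, "engine"=6, "modern"=6, "minimum"=7
Sum = 24, Count = 4
Average = 24/4 = 6.00
= avg=6.00, min=5, max=7


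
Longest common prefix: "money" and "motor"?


Word 1: "money"
Word 2: "motor"
Comparing from start:
  Pos 0: 'm' == 'm'
  Pos 1: 'o' == 'o'
  Pos 2: 'n' != 't' (stop)
LCP = "mo" (length 2)


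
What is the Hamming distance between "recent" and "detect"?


Comparing character by character (same length = 6):
  Pos 0: 'r' vs 'd' !=
  Pos 1: 'e' vs 'e' =
  Pos 2: 'c' vs 't' !=
  Pos 3: 'e' vs 'e' =
  Pos 4: 'n' vs 'c' !=
  Pos 5: 't' vs 't' =
Hamming distance = 3


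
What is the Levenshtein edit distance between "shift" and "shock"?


Word 1: "shift" (length 5)
Word 2: "shock" (length 5)
One optimal edit sequence (insert/delete/substitute each cost 1):
  1. keep 's'
  2. keep 'h'
  3. substitute 'i' -> 'o'  (+1)
  4. substitute 'f' -> 'c'  (+1)
  5. substitute 't' -> 'k'  (+1)
Total edit operations: 3
Edit distance = 3


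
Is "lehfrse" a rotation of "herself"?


Word: "herself", Candidate: "lehfrse"
Method: check if candidate is substring of word+word
"herselfherself" contains "lehfrse"? No
Is rotation = No


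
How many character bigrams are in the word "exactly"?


Word: "exactly" (length 7)
Number of 2-grams = length - 2 + 1 = 7 - 2 + 1
= 6


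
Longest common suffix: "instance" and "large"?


Word 1: "instance"
Word 2: "large"
Comparing from end:
  Pos -1: 'e' == 'e'
  Pos -2: 'c' != 'g' (stop)
LCS = "e" (length 1)


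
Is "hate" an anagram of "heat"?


Word 1: "heat" → sorted: aeht
Word 2: "hate" → sorted: aeht
Same letters? aeht == aeht
Anagram = Yes


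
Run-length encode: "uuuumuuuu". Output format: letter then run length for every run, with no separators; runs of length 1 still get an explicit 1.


String: "uuuumuuuu"
Scanning for consecutive runs:
  'u' x 4
  'm' x 1
  'u' x 4
RLE = "u4m1u4"


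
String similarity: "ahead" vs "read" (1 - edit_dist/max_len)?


Word 1: "ahead" (length 5)
Word 2: "read" (length 4)
One optimal edit sequence:
  1. delete 'a'  (+1)
  2. substitute 'h' -> 'r'  (+1)
  3. keep 'e'
  4. keep 'a'
  5. keep 'd'
Edit distance = 2
Max length = max(5, 4) = 5
Similarity = 1 - 2/5
= 0.6000


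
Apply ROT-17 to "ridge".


Word: "ridge"
Shift: 17
Each letter → (letter + shift) mod 26:
  'r' (17) + 17 = 8 → 'i'
  'i' (8) + 17 = 25 → 'z'
  'd' (3) + 17 = 20 → 'u'
  'g' (6) + 17 = 23 → 'x'
  'e' (4) + 17 = 21 → 'v'
Result = "izuxv"


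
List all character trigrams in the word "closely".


Word: "closely" (length 7)
Number of trigrams = 7 - 3 + 1 = 5
  Position 0: "clo"
  Position 1: "los"
  Position 2: "ose"
  Position 3: "sel"
  Position 4: "ely"
Trigrams = "clo", "los", "ose", "sel", "ely"


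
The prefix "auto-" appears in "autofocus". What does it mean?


Prefix: auto-
Example: autofocus = auto- + focus
Meaning = self


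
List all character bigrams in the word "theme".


Word: "theme" (length 5)
Number of bigrams = 5 - 2 + 1 = 4
  Position 0: "th"
  Position 1: "he"
  Position 2: "em"
  Position 3: "me"
Bigrams = "th", "he", "em", "me"


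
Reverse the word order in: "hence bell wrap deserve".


Original: "hence bell wrap deserve"
Words (1..n): hence | bell | wrap | deserve
Reversed (n..1): deserve | wrap | bell | hence
Result = "deserve wrap bell hence"


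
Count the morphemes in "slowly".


Word: "slowly"
Morphemes: slow | -ly
Each morpheme carries meaning
= 2 morphemes


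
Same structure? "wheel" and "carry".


Pattern of "wheel": [0, 1, 2, 2, 3]
Pattern of "carry": [0, 1, 2, 2, 3]
Patterns match
Same pattern = Yes


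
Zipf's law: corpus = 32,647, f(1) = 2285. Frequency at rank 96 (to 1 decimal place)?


Zipf's law: f(r) = f(1) / r
f(1) = 2285
f(96) = 2285 / 96
= 23.8 occurrences


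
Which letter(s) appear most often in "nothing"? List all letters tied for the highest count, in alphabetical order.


Word: "nothing"
Letter counts:
  'g': 1
  'h': 1
  'i': 1
  'n': 2
  'o': 1
  't': 1
Maximum count = 2
Most frequent = 'n' (2 times each)


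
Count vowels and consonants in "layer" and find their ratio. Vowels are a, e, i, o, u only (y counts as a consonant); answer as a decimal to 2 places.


Word: "layer"
Vowels (a,e,i,o,u): 2
Consonants: 3
Ratio = 2/3
= 0.67


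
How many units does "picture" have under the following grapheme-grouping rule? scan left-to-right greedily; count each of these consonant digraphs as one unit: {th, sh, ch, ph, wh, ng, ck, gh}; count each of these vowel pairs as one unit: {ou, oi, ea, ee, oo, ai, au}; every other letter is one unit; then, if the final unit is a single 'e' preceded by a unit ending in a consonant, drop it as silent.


Word: "picture" (7 letters)
Left-to-right scan:
  1. 'p' (letter)
  2. 'i' (letter)
  3. 'c' (letter)
  4. 't' (letter)
  5. 'u' (letter)
  6. 'r' (letter)
  7. 'e' (letter)
Units from scan: 7
Final unit is 'e' after a consonant -> drop as silent (-1)
Sound units = 6 units


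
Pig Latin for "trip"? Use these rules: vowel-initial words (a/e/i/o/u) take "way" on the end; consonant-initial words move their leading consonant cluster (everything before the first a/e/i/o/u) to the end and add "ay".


Word: "trip"
Starts with consonant(s) → move to end, add 'ay'
Consonant cluster: "tr"
Pig Latin = "iptray"


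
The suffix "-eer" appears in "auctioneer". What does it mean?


Suffix: -eer
Example: auctioneer (auction + -eer)
Meaning = one who is concerned with


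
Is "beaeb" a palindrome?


Word: "beaeb"
Reversed: "beaeb"
Forward == Backward? beaeb == beaeb
Palindrome = Yes


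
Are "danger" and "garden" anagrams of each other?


Word 1: "danger" → sorted: adegnr
Word 2: "garden" → sorted: adegnr
Same letters? adegnr == adegnr
Anagram = Yes


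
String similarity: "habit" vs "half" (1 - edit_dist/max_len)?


Word 1: "habit" (length 5)
Word 2: "half" (length 4)
One optimal edit sequence:
  1. keep 'h'
  2. keep 'a'
  3. delete 'b'  (+1)
  4. substitute 'i' -> 'l'  (+1)
  5. substitute 't' -> 'f'  (+1)
Edit distance = 3
Max length = max(5, 4) = 5
Similarity = 1 - 3/5
= 0.4000


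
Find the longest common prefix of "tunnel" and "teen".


Word 1: "tunnel"
Word 2: "teen"
Comparing from start:
  Pos 0: 't' == 't'
  Pos 1: 'u' != 'e' (stop)
LCP = "t" (length 1)


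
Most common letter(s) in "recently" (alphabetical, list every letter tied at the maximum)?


Word: "recently"
Letter counts:
  'c': 1
  'e': 2
  'l': 1
  'n': 1
  'r': 1
  't': 1
  'y': 1
Maximum count = 2
Most frequent = 'e' (2 times each)


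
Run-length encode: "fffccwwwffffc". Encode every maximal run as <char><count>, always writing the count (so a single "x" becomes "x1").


String: "fffccwwwffffc"
Scanning for consecutive runs:
  'f' x 3
  'c' x 2
  'w' x 3
  'f' x 4
  'c' x 1
RLE = "f3c2w3f4c1"


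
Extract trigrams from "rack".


Word: "rack" (length 4)
Number of trigrams = 4 - 3 + 1 = 2
  Position 0: "rac"
  Position 1: "ack"
Trigrams = "rac", "ack"


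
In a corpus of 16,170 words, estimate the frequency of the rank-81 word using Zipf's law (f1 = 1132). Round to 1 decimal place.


Zipf's law: f(r) = f(1) / r
f(1) = 1132
f(81) = 1132 / 81
= 14.0 occurrences


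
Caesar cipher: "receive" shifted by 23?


Word: "receive"
Shift: 23
Each letter → (letter + shift) mod 26:
  'r' (17) + 23 = 14 → 'o'
  'e' (4) + 23 = 1 → 'b'
  'c' (2) + 23 = 25 → 'z'
  'e' (4) + 23 = 1 → 'b'
  'i' (8) + 23 = 5 → 'f'
  'v' (21) + 23 = 18 → 's'
  'e' (4) + 23 = 1 → 'b'
Result = "obzbfsb"


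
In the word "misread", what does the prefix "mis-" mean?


Prefix: mis-
As in: misread -> mis- + read
Meaning = wrongly


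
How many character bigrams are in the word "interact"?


Word: "interact" (length 8)
Number of 2-grams = length - 2 + 1 = 8 - 2 + 1
= 7


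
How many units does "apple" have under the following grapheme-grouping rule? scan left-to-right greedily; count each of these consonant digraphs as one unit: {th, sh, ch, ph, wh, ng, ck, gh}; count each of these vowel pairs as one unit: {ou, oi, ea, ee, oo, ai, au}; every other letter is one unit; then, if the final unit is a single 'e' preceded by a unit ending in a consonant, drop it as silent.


Word: "apple" (5 letters)
Left-to-right scan:
  [1] 'a' (letter)
  [2] 'p' (letter)
  [3] 'p' (letter)
  [4] 'l' (letter)
  [5] 'e' (letter)
Units from scan: 5
Final unit is 'e' after a consonant -> drop as silent (-1)
Sound units = 4 units


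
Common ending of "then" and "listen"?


Word 1: "then"
Word 2: "listen"
Comparing from end:
  Pos -1: 'n' == 'n'
  Pos -2: 'e' == 'e'
  Pos -3: 'h' != 't' (stop)
LCS = "en" (length 2)


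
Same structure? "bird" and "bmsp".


Pattern of "bird": [0, 1, 2, 3]
Pattern of "bmsp": [0, 1, 2, 3]
Patterns match
Same pattern = Yes


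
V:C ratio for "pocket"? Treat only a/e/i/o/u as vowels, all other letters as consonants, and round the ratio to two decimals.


Word: "pocket"
Vowels (a,e,i,o,u): 2
Consonants: 4
Ratio = 2/4
= 0.50


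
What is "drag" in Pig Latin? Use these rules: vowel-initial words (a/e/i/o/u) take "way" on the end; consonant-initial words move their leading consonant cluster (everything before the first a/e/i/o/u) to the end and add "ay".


Word: "drag"
Starts with consonant(s) → move to end, add 'ay'
Consonant cluster: "dr"
Pig Latin = "agdray"


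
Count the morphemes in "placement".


Word: "placement"
Morphemes: place / -ment
Each morpheme carries meaning
= 2 morphemes


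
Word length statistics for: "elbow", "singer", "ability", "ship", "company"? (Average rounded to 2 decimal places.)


Lengths: "elbow"=5, "singer"=6, "ability"=7, "ship"=4, "company"=7
Sum = 29, Count = 5
Average = 29/5 = 5.80
= avg=5.80, min=4, max=7


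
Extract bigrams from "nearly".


Word: "nearly" (length 6)
Number of bigrams = 6 - 2 + 1 = 5
  Position 0: "ne"
  Position 1: "ea"
  Position 2: "ar"
  Position 3: "rl"
  Position 4: "ly"
Bigrams = "ne", "ea", "ar", "rl", "ly"


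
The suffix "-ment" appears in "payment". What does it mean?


Suffix: -ment
Example: payment = pay + -ment
Meaning = result of action


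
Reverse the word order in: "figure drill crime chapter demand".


Original: "figure drill crime chapter demand"
Words (1..n): figure | drill | crime | chapter | demand
Reversed (n..1): demand | chapter | crime | drill | figure
Result = "demand chapter crime drill figure"


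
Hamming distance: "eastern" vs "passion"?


Comparing character by character (same length = 7):
  Pos 0: 'e' vs 'p' !=
  Pos 1: 'a' vs 'a' =
  Pos 2: 's' vs 's' =
  Pos 3: 't' vs 's' !=
  Pos 4: 'e' vs 'i' !=
  Pos 5: 'r' vs 'o' !=
  Pos 6: 'n' vs 'n' =
Hamming distance = 4


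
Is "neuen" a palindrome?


Word: "neuen"
Reversed: "neuen"
Forward == Backward? neuen == neuen
Palindrome = Yes


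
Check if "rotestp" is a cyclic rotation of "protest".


Word: "protest", Candidate: "rotestp"
Method: check if candidate is substring of word+word
"protestprotest" contains "rotestp"? Yes
Is rotation = Yes


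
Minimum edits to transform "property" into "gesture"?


Word 1: "property" (length 8)
Word 2: "gesture" (length 7)
One optimal edit sequence (insert/delete/substitute each cost 1):
  1. substitute 'p' -> 'g'  (+1)
  2. substitute 'r' -> 'e'  (+1)
  3. substitute 'o' -> 's'  (+1)
  4. substitute 'p' -> 't'  (+1)
  5. substitute 'e' -> 'u'  (+1)
  6. keep 'r'
  7. delete 't'  (+1)
  8. substitute 'y' -> 'e'  (+1)
Total edit operations: 7
Edit distance = 7


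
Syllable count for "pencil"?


Word: "pencil"
Syllable breakdown: pen-cil
Counting: 2 parts
= 2 syllables


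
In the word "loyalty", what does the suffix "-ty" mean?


Suffix: -ty
Example: loyalty (loyal + -ty)
Meaning = quality of


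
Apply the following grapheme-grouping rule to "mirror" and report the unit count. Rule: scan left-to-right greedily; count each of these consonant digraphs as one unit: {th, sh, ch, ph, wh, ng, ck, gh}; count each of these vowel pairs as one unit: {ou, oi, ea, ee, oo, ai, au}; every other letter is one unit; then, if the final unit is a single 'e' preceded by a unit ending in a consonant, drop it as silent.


Word: "mirror" (6 letters)
Left-to-right scan:
  1. 'm' (letter)
  2. 'i' (letter)
  3. 'r' (letter)
  4. 'r' (letter)
  5. 'o' (letter)
  6. 'r' (letter)
Units from scan: 6
Sound units = 6 units


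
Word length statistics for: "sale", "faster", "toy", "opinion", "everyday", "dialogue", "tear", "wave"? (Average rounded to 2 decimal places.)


Lengths: "sale"=4, "faster"=6, "toy"=3, "opinion"=7, "everyday"=8, "dialogue"=8, "tear"=4, "wave"=4
Sum = 44, Count = 8
Average = 44/8 = 5.50
= avg=5.50, min=3, max=8


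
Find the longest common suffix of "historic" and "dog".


Word 1: "historic"
Word 2: "dog"
Comparing from end:
  Pos -1: 'c' != 'g' (stop)
LCS = "" (length 0)


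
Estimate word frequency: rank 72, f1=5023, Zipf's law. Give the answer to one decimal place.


Zipf's law: f(r) = f(1) / r
f(1) = 5023
f(72) = 5023 / 72
= 69.8 occurrences


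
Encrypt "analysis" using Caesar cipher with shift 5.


Word: "analysis"
Shift: 5
Each letter → (letter + shift) mod 26:
  'a' (0) + 5 = 5 → 'f'
  'n' (13) + 5 = 18 → 's'
  'a' (0) + 5 = 5 → 'f'
  'l' (11) + 5 = 16 → 'q'
  'y' (24) + 5 = 3 → 'd'
  's' (18) + 5 = 23 → 'x'
  'i' (8) + 5 = 13 → 'n'
  's' (18) + 5 = 23 → 'x'
Result = "fsfqdxnx"


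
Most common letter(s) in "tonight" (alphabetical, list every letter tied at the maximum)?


Word: "tonight"
Letter counts:
  'g': 1
  'h': 1
  'i': 1
  'n': 1
  'o': 1
  't': 2
Maximum count = 2
Most frequent = 't' (2 times each)


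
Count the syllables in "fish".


Word: "fish"
Syllable breakdown: fish
Counting: 1 part
= 1 syllable


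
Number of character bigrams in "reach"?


Word: "reach" (length 5)
Number of 2-grams = length - 2 + 1 = 5 - 2 + 1
= 4


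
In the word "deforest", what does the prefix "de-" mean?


Prefix: de-
As in: deforest -> de- + forest
Meaning = remove / reverse


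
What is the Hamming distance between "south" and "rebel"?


Comparing character by character (same length = 5):
  Pos 0: 's' vs 'r' !=
  Pos 1: 'o' vs 'e' !=
  Pos 2: 'u' vs 'b' !=
  Pos 3: 't' vs 'e' !=
  Pos 4: 'h' vs 'l' !=
Hamming distance = 5


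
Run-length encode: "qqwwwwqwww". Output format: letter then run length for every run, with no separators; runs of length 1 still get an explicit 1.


String: "qqwwwwqwww"
Scanning for consecutive runs:
  'q' x 2
  'w' x 4
  'q' x 1
  'w' x 3
RLE = "q2w4q1w3"


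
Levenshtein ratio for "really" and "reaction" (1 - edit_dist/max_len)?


Word 1: "really" (length 6)
Word 2: "reaction" (length 8)
One optimal edit sequence:
  1. keep 'r'
  2. keep 'e'
  3. keep 'a'
  4. insert 'c'  (+1)
  5. insert 't'  (+1)
  6. substitute 'l' -> 'i'  (+1)
  7. substitute 'l' -> 'o'  (+1)
  8. substitute 'y' -> 'n'  (+1)
Edit distance = 5
Max length = max(6, 8) = 8
Similarity = 1 - 5/8
= 0.3750


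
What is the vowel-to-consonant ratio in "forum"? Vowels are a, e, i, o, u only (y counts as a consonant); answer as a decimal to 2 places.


Word: "forum"
Vowels (a,e,i,o,u): 2
Consonants: 3
Ratio = 2/3
= 0.67


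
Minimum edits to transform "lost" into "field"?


Word 1: "lost" (length 4)
Word 2: "field" (length 5)
One optimal edit sequence (insert/delete/substitute each cost 1):
  1. insert 'f'  (+1)
  2. substitute 'l' -> 'i'  (+1)
  3. substitute 'o' -> 'e'  (+1)
  4. substitute 's' -> 'l'  (+1)
  5. substitute 't' -> 'd'  (+1)
Total edit operations: 5
Edit distance = 5


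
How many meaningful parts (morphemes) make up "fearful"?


Word: "fearful"
Morphemes: fear / -ful
Each morpheme carries meaning
= 2 morphemes


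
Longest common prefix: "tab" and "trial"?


Word 1: "tab"
Word 2: "trial"
Comparing from start:
  Pos 0: 't' == 't'
  Pos 1: 'a' != 'r' (stop)
LCP = "t" (length 1)


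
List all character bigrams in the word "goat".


Word: "goat" (length 4)
Number of bigrams = 4 - 2 + 1 = 3
  Position 0: "go"
  Position 1: "oa"
  Position 2: "at"
Bigrams = "go", "oa", "at"


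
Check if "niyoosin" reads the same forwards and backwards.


Word: "niyoosin"
Reversed: "nisooyin"
Forward == Backward? niyoosin != nisooyin
Palindrome = No


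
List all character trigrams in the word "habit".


Word: "habit" (length 5)
Number of trigrams = 5 - 3 + 1 = 3
  Position 0: "hab"
  Position 1: "abi"
  Position 2: "bit"
Trigrams = "hab", "abi", "bit"


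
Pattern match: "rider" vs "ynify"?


Pattern of "rider": [0, 1, 2, 3, 0]
Pattern of "ynify": [0, 1, 2, 3, 0]
Patterns match
Same pattern = Yes


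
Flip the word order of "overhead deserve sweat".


Original: "overhead deserve sweat"
Words (1..n): overhead | deserve | sweat
Reversed (n..1): sweat | deserve | overhead
Result = "sweat deserve overhead"


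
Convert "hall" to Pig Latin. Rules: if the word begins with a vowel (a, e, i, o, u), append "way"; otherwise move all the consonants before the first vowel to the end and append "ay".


Word: "hall"
Starts with consonant(s) → move to end, add 'ay'
Consonant cluster: "h"
Pig Latin = "allhay"


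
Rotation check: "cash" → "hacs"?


Word: "cash", Candidate: "hacs"
Method: check if candidate is substring of word+word
"cashcash" contains "hacs"? No
Is rotation = No


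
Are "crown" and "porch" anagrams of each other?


Word 1: "crown" → sorted: cnorw
Word 2: "porch" → sorted: chopr
Same letters? cnorw != chopr
Anagram = No


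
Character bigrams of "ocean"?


Word: "ocean" (length 5)
Number of bigrams = 5 - 2 + 1 = 4
  Position 0: "oc"
  Position 1: "ce"
  Position 2: "ea"
  Position 3: "an"
Bigrams = "oc", "ce", "ea", "an"


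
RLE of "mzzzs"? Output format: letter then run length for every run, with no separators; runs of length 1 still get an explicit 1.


String: "mzzzs"
Scanning for consecutive runs:
  'm' x 1
  'z' x 3
  's' x 1
RLE = "m1z3s1"


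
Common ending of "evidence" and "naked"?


Word 1: "evidence"
Word 2: "naked"
Comparing from end:
  Pos -1: 'e' != 'd' (stop)
LCS = "" (length 0)


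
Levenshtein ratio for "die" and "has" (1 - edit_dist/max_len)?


Word 1: "die" (length 3)
Word 2: "has" (length 3)
One optimal edit sequence:
  1. substitute 'd' -> 'h'  (+1)
  2. substitute 'i' -> 'a'  (+1)
  3. substitute 'e' -> 's'  (+1)
Edit distance = 3
Max length = max(3, 3) = 3
Similarity = 1 - 3/3
= 0.0000


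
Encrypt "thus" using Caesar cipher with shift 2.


Word: "thus"
Shift: 2
Each letter → (letter + shift) mod 26:
  't' (19) + 2 = 21 → 'v'
  'h' (7) + 2 = 9 → 'j'
  'u' (20) + 2 = 22 → 'w'
  's' (18) + 2 = 20 → 'u'
Result = "vjwu"


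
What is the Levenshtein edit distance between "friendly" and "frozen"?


Word 1: "friendly" (length 8)
Word 2: "frozen" (length 6)
One optimal edit sequence (insert/delete/substitute each cost 1):
  1. keep 'f'
  2. keep 'r'
  3. insert 'o'  (+1)
  4. substitute 'i' -> 'z'  (+1)
  5. keep 'e'
  6. keep 'n'
  7. delete 'd'  (+1)
  8. delete 'l'  (+1)
  9. delete 'y'  (+1)
Total edit operations: 5
Edit distance = 5


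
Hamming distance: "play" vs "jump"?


Comparing character by character (same length = 4):
  Pos 0: 'p' vs 'j' !=
  Pos 1: 'l' vs 'u' !=
  Pos 2: 'a' vs 'm' !=
  Pos 3: 'y' vs 'p' !=
Hamming distance = 4


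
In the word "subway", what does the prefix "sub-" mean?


Prefix: sub-
Example: subway (sub- + way)
Meaning = under / below


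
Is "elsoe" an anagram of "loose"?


Word 1: "loose" → sorted: eloos
Word 2: "elsoe" → sorted: eelos
Same letters? eloos != eelos
Anagram = No


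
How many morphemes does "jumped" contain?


Word: "jumped"
Morphemes: jump / -ed
Each morpheme carries meaning
= 2 morphemes


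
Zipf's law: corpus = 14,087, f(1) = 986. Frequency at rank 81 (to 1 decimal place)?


Zipf's law: f(r) = f(1) / r
f(1) = 986
f(81) = 986 / 81
= 12.2 occurrences


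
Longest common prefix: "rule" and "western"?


Word 1: "rule"
Word 2: "western"
Comparing from start:
  Pos 0: 'r' != 'w' (stop)
LCP = "" (length 0)


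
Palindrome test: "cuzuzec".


Word: "cuzuzec"
Reversed: "cezuzuc"
Forward == Backward? cuzuzec != cezuzuc
Palindrome = No


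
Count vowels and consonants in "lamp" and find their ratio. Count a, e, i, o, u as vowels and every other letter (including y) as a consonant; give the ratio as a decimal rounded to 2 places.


Word: "lamp"
Vowels (a,e,i,o,u): 1
Consonants: 3
Ratio = 1/3
= 0.33


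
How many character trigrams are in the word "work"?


Word: "work" (length 4)
Number of 3-grams = length - 3 + 1 = 4 - 3 + 1
= 2


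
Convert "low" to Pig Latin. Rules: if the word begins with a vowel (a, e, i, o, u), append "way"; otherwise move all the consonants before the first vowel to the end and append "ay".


Word: "low"
Starts with consonant(s) → move to end, add 'ay'
Consonant cluster: "l"
Pig Latin = "owlay"


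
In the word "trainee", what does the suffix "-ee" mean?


Suffix: -ee
Example: trainee = train + -ee
Meaning = one who receives


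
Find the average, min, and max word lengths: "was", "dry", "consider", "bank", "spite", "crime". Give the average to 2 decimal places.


Lengths: "was"=3, "dry"=3, "consider"=8, "bank"=4, "spite"=5, "crime"=5
Sum = 28, Count = 6
Average = 28/6 = 4.67
= avg=4.67, min=3, max=8


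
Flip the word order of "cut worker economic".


Original: "cut worker economic"
Words (1..n): cut | worker | economic
Reversed (n..1): economic | worker | cut
Result = "economic worker cut"


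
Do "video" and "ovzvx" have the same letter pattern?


Pattern of "video": [0, 1, 2, 3, 4]
Pattern of "ovzvx": [0, 1, 2, 1, 3]
Patterns do not match
Same pattern = No


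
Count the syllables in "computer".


Word: "computer"
Syllable breakdown: com-pu-ter
Counting: 3 parts
= 3 syllables


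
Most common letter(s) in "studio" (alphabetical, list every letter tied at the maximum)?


Word: "studio"
Letter counts:
  'd': 1
  'i': 1
  'o': 1
  's': 1
  't': 1
  'u': 1
Maximum count = 1
Most frequent = 'd', 'i', 'o', 's', 't', 'u' (1 time each)


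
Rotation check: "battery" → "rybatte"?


Word: "battery", Candidate: "rybatte"
Method: check if candidate is substring of word+word
"batterybattery" contains "rybatte"? Yes
Is rotation = Yes


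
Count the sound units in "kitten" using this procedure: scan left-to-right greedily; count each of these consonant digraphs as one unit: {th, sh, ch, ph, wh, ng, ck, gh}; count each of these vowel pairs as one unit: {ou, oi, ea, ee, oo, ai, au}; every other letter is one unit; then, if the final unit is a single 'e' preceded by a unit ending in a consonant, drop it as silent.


Word: "kitten" (6 letters)
Left-to-right scan:
  (1) 'k' (letter)
  (2) 'i' (letter)
  (3) 't' (letter)
  (4) 't' (letter)
  (5) 'e' (letter)
  (6) 'n' (letter)
Units from scan: 6
Sound units = 6 units


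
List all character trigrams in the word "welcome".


Word: "welcome" (length 7)
Number of trigrams = 7 - 3 + 1 = 5
  Position 0: "wel"
  Position 1: "elc"
  Position 2: "lco"
  Position 3: "com"
  Position 4: "ome"
Trigrams = "wel", "elc", "lco", "com", "ome"


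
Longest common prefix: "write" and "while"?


Word 1: "write"
Word 2: "while"
Comparing from start:
  Pos 0: 'w' == 'w'
  Pos 1: 'r' != 'h' (stop)
LCP = "w" (length 1)


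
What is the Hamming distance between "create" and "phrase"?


Comparing character by character (same length = 6):
  Pos 0: 'c' vs 'p' !=
  Pos 1: 'r' vs 'h' !=
  Pos 2: 'e' vs 'r' !=
  Pos 3: 'a' vs 'a' =
  Pos 4: 't' vs 's' !=
  Pos 5: 'e' vs 'e' =
Hamming distance = 4


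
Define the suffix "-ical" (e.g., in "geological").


Suffix: -ical
As in: geological -> geology + -ical, with a spelling change
Meaning = relating to


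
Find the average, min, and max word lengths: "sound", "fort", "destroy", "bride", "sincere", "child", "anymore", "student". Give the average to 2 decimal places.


Lengths: "sound"=5, "fort"=4, "destroy"=7, "bride"=5, "sincere"=7, "child"=5, "anymore"=7, "student"=7
Sum = 47, Count = 8
Average = 47/8 = 5.88
= avg=5.88, min=4, max=7


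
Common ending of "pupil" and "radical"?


Word 1: "pupil"
Word 2: "radical"
Comparing from end:
  Pos -1: 'l' == 'l'
  Pos -2: 'i' != 'a' (stop)
LCS = "l" (length 1)


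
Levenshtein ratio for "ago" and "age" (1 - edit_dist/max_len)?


Word 1: "ago" (length 3)
Word 2: "age" (length 3)
One optimal edit sequence:
  1. keep 'a'
  2. keep 'g'
  3. substitute 'o' -> 'e'  (+1)
Edit distance = 1
Max length = max(3, 3) = 3
Similarity = 1 - 1/3
= 0.6667


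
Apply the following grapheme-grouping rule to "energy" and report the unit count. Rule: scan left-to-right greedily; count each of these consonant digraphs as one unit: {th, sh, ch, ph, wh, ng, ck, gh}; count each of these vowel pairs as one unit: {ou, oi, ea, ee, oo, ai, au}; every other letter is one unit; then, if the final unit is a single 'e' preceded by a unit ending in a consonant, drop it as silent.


Word: "energy" (6 letters)
Left-to-right scan:
  [1] 'e' (letter)
  [2] 'n' (letter)
  [3] 'e' (letter)
  [4] 'r' (letter)
  [5] 'g' (letter)
  [6] 'y' (letter)
Units from scan: 6
Sound units = 6 units


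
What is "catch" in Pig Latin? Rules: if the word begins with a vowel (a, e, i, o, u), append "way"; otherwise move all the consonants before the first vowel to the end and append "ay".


Word: "catch"
Starts with consonant(s) → move to end, add 'ay'
Consonant cluster: "c"
Pig Latin = "atchcay"


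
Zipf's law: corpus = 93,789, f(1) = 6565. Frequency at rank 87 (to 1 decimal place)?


Zipf's law: f(r) = f(1) / r
f(1) = 6565
f(87) = 6565 / 87
= 75.5 occurrences


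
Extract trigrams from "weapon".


Word: "weapon" (length 6)
Number of trigrams = 6 - 3 + 1 = 4
  Position 0: "wea"
  Position 1: "eap"
  Position 2: "apo"
  Position 3: "pon"
Trigrams = "wea", "eap", "apo", "pon"


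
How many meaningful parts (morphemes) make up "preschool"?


Word: "preschool"
Morphemes: pre- | school
Each morpheme carries meaning
= 2 morphemes


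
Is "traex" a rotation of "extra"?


Word: "extra", Candidate: "traex"
Method: check if candidate is substring of word+word
"extraextra" contains "traex"? Yes
Is rotation = Yes


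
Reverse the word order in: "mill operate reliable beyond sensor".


Original: "mill operate reliable beyond sensor"
Words (1..n): mill | operate | reliable | beyond | sensor
Reversed (n..1): sensor | beyond | reliable | operate | mill
Result = "sensor beyond reliable operate mill"


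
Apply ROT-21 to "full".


Word: "full"
Shift: 21
Each letter → (letter + shift) mod 26:
  'f' (5) + 21 = 0 → 'a'
  'u' (20) + 21 = 15 → 'p'
  'l' (11) + 21 = 6 → 'g'
  'l' (11) + 21 = 6 → 'g'
Result = "apgg"


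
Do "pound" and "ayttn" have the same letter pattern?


Pattern of "pound": [0, 1, 2, 3, 4]
Pattern of "ayttn": [0, 1, 2, 2, 3]
Patterns do not match
Same pattern = No


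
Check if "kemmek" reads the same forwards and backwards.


Word: "kemmek"
Reversed: "kemmek"
Forward == Backward? kemmek == kemmek
Palindrome = Yes


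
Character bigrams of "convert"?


Word: "convert" (length 7)
Number of bigrams = 7 - 2 + 1 = 6
  Position 0: "co"
  Position 1: "on"
  Position 2: "nv"
  Position 3: "ve"
  Position 4: "er"
  Position 5: "rt"
Bigrams = "co", "on", "nv", "ve", "er", "rt"


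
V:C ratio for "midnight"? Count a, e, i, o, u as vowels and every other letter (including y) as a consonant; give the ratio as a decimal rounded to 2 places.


Word: "midnight"
Vowels (a,e,i,o,u): 2
Consonants: 6
Ratio = 2/6
= 0.33


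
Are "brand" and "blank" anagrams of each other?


Word 1: "brand" → sorted: abdnr
Word 2: "blank" → sorted: abkln
Same letters? abdnr != abkln
Anagram = No


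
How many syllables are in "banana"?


Word: "banana"
Syllable breakdown: ba / na / na
Counting: 3 parts
= 3 syllables


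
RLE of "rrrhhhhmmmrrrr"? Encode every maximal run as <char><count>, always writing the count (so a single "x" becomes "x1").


String: "rrrhhhhmmmrrrr"
Scanning for consecutive runs:
  'r' x 3
  'h' x 4
  'm' x 3
  'r' x 4
RLE = "r3h4m3r4"


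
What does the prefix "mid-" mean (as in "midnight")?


Prefix: mid-
As in: midnight -> mid- + night
Meaning = middle


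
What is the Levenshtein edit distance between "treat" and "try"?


Word 1: "treat" (length 5)
Word 2: "try" (length 3)
One optimal edit sequence (insert/delete/substitute each cost 1):
  1. keep 't'
  2. keep 'r'
  3. delete 'e'  (+1)
  4. delete 'a'  (+1)
  5. substitute 't' -> 'y'  (+1)
Total edit operations: 3
Edit distance = 3


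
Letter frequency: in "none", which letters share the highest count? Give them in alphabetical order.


Word: "none"
Letter counts:
  'e': 1
  'n': 2
  'o': 1
Maximum count = 2
Most frequent = 'n' (2 times each)


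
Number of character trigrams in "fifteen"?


Word: "fifteen" (length 7)
Number of 3-grams = length - 3 + 1 = 7 - 3 + 1
= 5


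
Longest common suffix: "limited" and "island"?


Word 1: "limited"
Word 2: "island"
Comparing from end:
  Pos -1: 'd' == 'd'
  Pos -2: 'e' != 'n' (stop)
LCS = "d" (length 1)


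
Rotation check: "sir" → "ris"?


Word: "sir", Candidate: "ris"
Method: check if candidate is substring of word+word
"sirsir" contains "ris"? No
Is rotation = No


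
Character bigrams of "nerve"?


Word: "nerve" (length 5)
Number of bigrams = 5 - 2 + 1 = 4
  Position 0: "ne"
  Position 1: "er"
  Position 2: "rv"
  Position 3: "ve"
Bigrams = "ne", "er", "rv", "ve"


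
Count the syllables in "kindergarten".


Word: "kindergarten"
Syllable breakdown: kin · der · gar · ten
Counting: 4 parts
= 4 syllables


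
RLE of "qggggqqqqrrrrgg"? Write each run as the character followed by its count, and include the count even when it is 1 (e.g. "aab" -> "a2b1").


String: "qggggqqqqrrrrgg"
Scanning for consecutive runs:
  'q' x 1
  'g' x 4
  'q' x 4
  'r' x 4
  'g' x 2
RLE = "q1g4q4r4g2"


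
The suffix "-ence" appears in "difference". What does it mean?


Suffix: -ence
As in: difference -> differ + -ence
Meaning = state of


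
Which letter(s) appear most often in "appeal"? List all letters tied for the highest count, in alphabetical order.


Word: "appeal"
Letter counts:
  'a': 2
  'e': 1
  'l': 1
  'p': 2
Maximum count = 2
Most frequent = 'a', 'p' (2 times each)


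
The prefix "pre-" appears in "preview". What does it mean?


Prefix: pre-
Example: preview = pre- + view
Meaning = before


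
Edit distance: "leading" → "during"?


Word 1: "leading" (length 7)
Word 2: "during" (length 6)
One optimal edit sequence (insert/delete/substitute each cost 1):
  1. delete 'l'  (+1)
  2. substitute 'e' -> 'd'  (+1)
  3. substitute 'a' -> 'u'  (+1)
  4. substitute 'd' -> 'r'  (+1)
  5. keep 'i'
  6. keep 'n'
  7. keep 'g'
Total edit operations: 4
Edit distance = 4


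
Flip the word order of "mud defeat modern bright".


Original: "mud defeat modern bright"
Words (1..n): mud | defeat | modern | bright
Reversed (n..1): bright | modern | defeat | mud
Result = "bright modern defeat mud"


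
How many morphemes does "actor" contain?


Word: "actor"
Morphemes: act / -or
Each morpheme carries meaning
= 2 morphemes


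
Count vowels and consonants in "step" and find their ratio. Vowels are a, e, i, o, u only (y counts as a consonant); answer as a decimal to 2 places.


Word: "step"
Vowels (a,e,i,o,u): 1
Consonants: 3
Ratio = 1/3
= 0.33


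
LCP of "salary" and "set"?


Word 1: "salary"
Word 2: "set"
Comparing from start:
  Pos 0: 's' == 's'
  Pos 1: 'a' != 'e' (stop)
LCP = "s" (length 1)


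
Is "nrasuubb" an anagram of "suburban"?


Word 1: "suburban" → sorted: abbnrsuu
Word 2: "nrasuubb" → sorted: abbnrsuu
Same letters? abbnrsuu == abbnrsuu
Anagram = Yes


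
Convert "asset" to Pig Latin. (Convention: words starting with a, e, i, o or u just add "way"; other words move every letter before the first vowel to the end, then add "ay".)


Word: "asset"
Starts with vowel → add 'way'
Pig Latin = "assetway"


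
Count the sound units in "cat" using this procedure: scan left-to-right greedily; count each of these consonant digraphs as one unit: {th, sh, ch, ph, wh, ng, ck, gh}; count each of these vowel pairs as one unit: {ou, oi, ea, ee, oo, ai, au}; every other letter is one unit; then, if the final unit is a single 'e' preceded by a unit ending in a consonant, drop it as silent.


Word: "cat" (3 letters)
Left-to-right scan:
  (1) 'c' (letter)
  (2) 'a' (letter)
  (3) 't' (letter)
Units from scan: 3
Sound units = 3 units


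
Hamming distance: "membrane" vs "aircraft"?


Comparing character by character (same length = 8):
  Pos 0: 'm' vs 'a' !=
  Pos 1: 'e' vs 'i' !=
  Pos 2: 'm' vs 'r' !=
  Pos 3: 'b' vs 'c' !=
  Pos 4: 'r' vs 'r' =
  Pos 5: 'a' vs 'a' =
  Pos 6: 'n' vs 'f' !=
  Pos 7: 'e' vs 't' !=
Hamming distance = 6


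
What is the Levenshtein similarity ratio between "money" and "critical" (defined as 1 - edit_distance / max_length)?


Word 1: "money" (length 5)
Word 2: "critical" (length 8)
One optimal edit sequence:
  1. insert 'c'  (+1)
  2. insert 'r'  (+1)
  3. insert 'i'  (+1)
  4. substitute 'm' -> 't'  (+1)
  5. substitute 'o' -> 'i'  (+1)
  6. substitute 'n' -> 'c'  (+1)
  7. substitute 'e' -> 'a'  (+1)
  8. substitute 'y' -> 'l'  (+1)
Edit distance = 8
Max length = max(5, 8) = 8
Similarity = 1 - 8/8
= 0.0000


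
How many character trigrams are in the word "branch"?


Word: "branch" (length 6)
Number of 3-grams = length - 3 + 1 = 6 - 3 + 1
= 4


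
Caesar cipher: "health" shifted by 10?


Word: "health"
Shift: 10
Each letter → (letter + shift) mod 26:
  'h' (7) + 10 = 17 → 'r'
  'e' (4) + 10 = 14 → 'o'
  'a' (0) + 10 = 10 → 'k'
  'l' (11) + 10 = 21 → 'v'
  't' (19) + 10 = 3 → 'd'
  'h' (7) + 10 = 17 → 'r'
Result = "rokvdr"


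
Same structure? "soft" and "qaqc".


Pattern of "soft": [0, 1, 2, 3]
Pattern of "qaqc": [0, 1, 0, 2]
Patterns do not match
Same pattern = No


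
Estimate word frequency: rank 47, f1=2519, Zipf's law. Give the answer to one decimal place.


Zipf's law: f(r) = f(1) / r
f(1) = 2519
f(47) = 2519 / 47
= 53.6 occurrences


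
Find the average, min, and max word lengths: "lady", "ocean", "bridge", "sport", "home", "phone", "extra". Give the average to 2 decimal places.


Lengths: "lady"=4, "ocean"=5, "bridge"=6, "sport"=5, "home"=4, "phone"=5, "extra"=5
Sum = 34, Count = 7
Average = 34/7 = 4.86
= avg=4.86, min=4, max=6


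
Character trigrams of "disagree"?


Word: "disagree" (length 8)
Number of trigrams = 8 - 3 + 1 = 6
  Position 0: "dis"
  Position 1: "isa"
  Position 2: "sag"
  Position 3: "agr"
  Position 4: "gre"
  Position 5: "ree"
Trigrams = "dis", "isa", "sag", "agr", "gre", "ree"


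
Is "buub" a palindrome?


Word: "buub"
Reversed: "buub"
Forward == Backward? buub == buub
Palindrome = Yes


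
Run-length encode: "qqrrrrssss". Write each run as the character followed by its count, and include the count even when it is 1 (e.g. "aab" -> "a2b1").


String: "qqrrrrssss"
Scanning for consecutive runs:
  'q' x 2
  'r' x 4
  's' x 4
RLE = "q2r4s4"


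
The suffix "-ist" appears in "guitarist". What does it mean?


Suffix: -ist
As in: guitarist -> guitar + -ist
Meaning = one who practices


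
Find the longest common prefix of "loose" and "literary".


Word 1: "loose"
Word 2: "literary"
Comparing from start:
  Pos 0: 'l' == 'l'
  Pos 1: 'o' != 'i' (stop)
LCP = "l" (length 1)


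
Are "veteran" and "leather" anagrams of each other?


Word 1: "veteran" → sorted: aeenrtv
Word 2: "leather" → sorted: aeehlrt
Same letters? aeenrtv != aeehlrt
Anagram = No


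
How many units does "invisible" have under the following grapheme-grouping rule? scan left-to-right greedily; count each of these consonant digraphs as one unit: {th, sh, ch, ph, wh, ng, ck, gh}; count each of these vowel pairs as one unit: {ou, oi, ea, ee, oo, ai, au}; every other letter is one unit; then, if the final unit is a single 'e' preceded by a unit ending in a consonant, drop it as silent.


Word: "invisible" (9 letters)
Left-to-right scan:
  (1) 'i' (letter)
  (2) 'n' (letter)
  (3) 'v' (letter)
  (4) 'i' (letter)
  (5) 's' (letter)
  (6) 'i' (letter)
  (7) 'b' (letter)
  (8) 'l' (letter)
  (9) 'e' (letter)
Units from scan: 9
Final unit is 'e' after a consonant -> drop as silent (-1)
Sound units = 8 units


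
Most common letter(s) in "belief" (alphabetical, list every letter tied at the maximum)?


Word: "belief"
Letter counts:
  'b': 1
  'e': 2
  'f': 1
  'i': 1
  'l': 1
Maximum count = 2
Most frequent = 'e' (2 times each)


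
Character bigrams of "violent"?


Word: "violent" (length 7)
Number of bigrams = 7 - 2 + 1 = 6
  Position 0: "vi"
  Position 1: "io"
  Position 2: "ol"
  Position 3: "le"
  Position 4: "en"
  Position 5: "nt"
Bigrams = "vi", "io", "ol", "le", "en", "nt"


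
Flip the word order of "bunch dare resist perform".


Original: "bunch dare resist perform"
Words (1..n): bunch | dare | resist | perform
Reversed (n..1): perform | resist | dare | bunch
Result = "perform resist dare bunch"


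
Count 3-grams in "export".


Word: "export" (length 6)
Number of 3-grams = length - 3 + 1 = 6 - 3 + 1
= 4


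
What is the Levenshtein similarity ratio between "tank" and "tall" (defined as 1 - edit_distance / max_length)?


Word 1: "tank" (length 4)
Word 2: "tall" (length 4)
One optimal edit sequence:
  1. keep 't'
  2. keep 'a'
  3. substitute 'n' -> 'l'  (+1)
  4. substitute 'k' -> 'l'  (+1)
Edit distance = 2
Max length = max(4, 4) = 4
Similarity = 1 - 2/4
= 0.5000


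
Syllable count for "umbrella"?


Word: "umbrella"
Syllable breakdown: um / brel / la
Counting: 3 parts
= 3 syllables


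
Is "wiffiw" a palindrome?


Word: "wiffiw"
Reversed: "wiffiw"
Forward == Backward? wiffiw == wiffiw
Palindrome = Yes


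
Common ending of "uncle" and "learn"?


Word 1: "uncle"
Word 2: "learn"
Comparing from end:
  Pos -1: 'e' != 'n' (stop)
LCS = "" (length 0)


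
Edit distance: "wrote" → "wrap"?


Word 1: "wrote" (length 5)
Word 2: "wrap" (length 4)
One optimal edit sequence (insert/delete/substitute each cost 1):
  1. keep 'w'
  2. keep 'r'
  3. delete 'o'  (+1)
  4. substitute 't' -> 'a'  (+1)
  5. substitute 'e' -> 'p'  (+1)
Total edit operations: 3
Edit distance = 3


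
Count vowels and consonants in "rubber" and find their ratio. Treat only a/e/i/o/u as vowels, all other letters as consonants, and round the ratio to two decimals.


Word: "rubber"
Vowels (a,e,i,o,u): 2
Consonants: 4
Ratio = 2/4
= 0.50


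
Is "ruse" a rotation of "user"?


Word: "user", Candidate: "ruse"
Method: check if candidate is substring of word+word
"useruser" contains "ruse"? Yes
Is rotation = Yes


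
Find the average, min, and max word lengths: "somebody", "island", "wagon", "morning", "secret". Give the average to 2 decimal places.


Lengths: "somebody"=8, "island"=6, "wagon"=5, "morning"=7, "secret"=6
Sum = 32, Count = 5
Average = 32/5 = 6.40
= avg=6.40, min=5, max=8


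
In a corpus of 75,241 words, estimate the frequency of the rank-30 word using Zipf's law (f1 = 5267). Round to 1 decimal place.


Zipf's law: f(r) = f(1) / r
f(1) = 5267
f(30) = 5267 / 30
= 175.6 occurrences


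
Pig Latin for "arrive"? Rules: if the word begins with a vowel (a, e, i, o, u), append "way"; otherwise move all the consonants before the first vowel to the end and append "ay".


Word: "arrive"
Starts with vowel → add 'way'
Pig Latin = "arriveway"
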